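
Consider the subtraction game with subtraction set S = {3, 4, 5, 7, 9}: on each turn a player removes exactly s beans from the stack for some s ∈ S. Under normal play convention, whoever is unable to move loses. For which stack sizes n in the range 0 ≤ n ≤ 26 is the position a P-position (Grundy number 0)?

0, 1, 2, 12, 13, 14, 24, 25, 26

n :  0  1  2  3  4  5  6  7  8  9 10 11 12 13 14 15 16 17 18 19 20 21 22 23 24 25 26
G :  0  0  0  1  1  1  2  2  2  3  3  3  0  0  0  1  1  1  2  2  2  3  3  3  0  0  0
P-positions are exactly the n with G(n) = 0.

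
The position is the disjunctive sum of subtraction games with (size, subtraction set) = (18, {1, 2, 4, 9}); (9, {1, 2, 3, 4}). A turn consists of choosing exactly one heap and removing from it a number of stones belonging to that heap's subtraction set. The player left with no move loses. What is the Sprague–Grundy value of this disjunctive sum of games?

5

Heap A, S = {1, 2, 4, 9}:
G(0) = 0
G(1) = mex{0} = 1
G(2) = mex{1,0} = 2
G(3) = mex{2,1} = 0
G(4) = mex{0,2,0} = 1
G(5) = mex{1,0,1} = 2
G(6) = mex{2,1,2} = 0
G(7) = mex{0,2,0} = 1
G(8) = mex{1,0,1} = 2
G(9) = mex{2,1,2,0} = 3
G(10) = mex{3,2,0,1} = 4
G(11) = mex{4,3,1,2} = 0
G(12) = mex{0,4,2,0} = 1
G(13) = mex{1,0,3,1} = 2
G(14) = mex{2,1,4,2} = 0
G(15) = mex{0,2,0,0} = 1
G(16) = mex{1,0,1,1} = 2
G(17) = mex{2,1,2,2} = 0
G(18) = mex{0,2,0,3} = 1
G_A(18) = 1.
Heap B, S = {1, 2, 3, 4}:
G(0) = 0
G(1) = mex{0} = 1
G(2) = mex{1,0} = 2
G(3) = mex{2,1,0} = 3
G(4) = mex{3,2,1,0} = 4
G(5) = mex{4,3,2,1} = 0
G(6) = mex{0,4,3,2} = 1
G(7) = mex{1,0,4,3} = 2
G(8) = mex{2,1,0,4} = 3
G(9) = mex{3,2,1,0} = 4
G_B(9) = 4.
Combined Grundy value = 1 ⊕ 4 = 5.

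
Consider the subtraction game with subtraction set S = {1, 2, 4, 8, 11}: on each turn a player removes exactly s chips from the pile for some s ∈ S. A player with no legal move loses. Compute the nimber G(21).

n :  0  1  2  3  4  5  6  7  8  9 10 11 12 13 14 15 16 17 18 19 20 21
G :  0  1  2  0  1  2  0  1  2  0  1  2  0  1  2  0  1  2  0  1  2  0

0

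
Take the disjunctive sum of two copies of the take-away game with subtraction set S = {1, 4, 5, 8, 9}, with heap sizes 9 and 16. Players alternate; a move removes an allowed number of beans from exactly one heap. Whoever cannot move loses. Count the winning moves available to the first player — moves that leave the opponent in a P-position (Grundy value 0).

All heaps use S = {1, 4, 5, 8, 9}:
n :  0  1  2  3  4  5  6  7  8  9 10 11 12 13 14 15 16
G :  0  1  0  1  2  3  2  3  4  5  4  5  0  1  0  1  2
Heap A: G(9) = 5.
Heap B: G(16) = 2.
Combined Grundy value = 5 ⊕ 2 = 7.
A winning move leaves total XOR = 0, i.e. changes one component's Grundy value g to g ⊕ X where X is the current total.
Heap A: need g' = 5⊕7 = 2. Options: 9−1→G=4, 9−4→G=3, 9−5→G=2, 9−8→G=1, 9−9→G=0. Hits: 1.
Heap B: need g' = 2⊕7 = 5. Options: 16−1→G=1, 16−4→G=0, 16−5→G=5, 16−8→G=4, 16−9→G=3. Hits: 1.

2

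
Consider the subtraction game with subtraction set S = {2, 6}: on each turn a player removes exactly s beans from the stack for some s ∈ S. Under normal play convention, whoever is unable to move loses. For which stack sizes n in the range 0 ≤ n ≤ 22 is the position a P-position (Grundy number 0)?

n :  0  1  2  3  4  5  6  7  8  9 10 11 12 13 14 15 16 17 18 19 20 21 22
G :  0  0  1  1  0  0  1  1  0  0  1  1  0  0  1  1  0  0  1  1  0  0  1
P-positions are exactly the n with G(n) = 0.

0, 1, 4, 5, 8, 9, 12, 13, 16, 17, 20, 21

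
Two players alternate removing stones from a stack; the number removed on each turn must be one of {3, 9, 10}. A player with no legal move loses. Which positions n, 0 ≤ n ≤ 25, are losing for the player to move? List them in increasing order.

n :  0  1  2  3  4  5  6  7  8  9 10 11 12 13 14 15 16 17 18 19 20 21 22 23 24 25
G :  0  0  0  1  1  1  0  0  0  1  1  1  2  0  0  3  1  1  2  0  0  0  1  1  1  0
P-positions are exactly the n with G(n) = 0.

0, 1, 2, 6, 7, 8, 13, 14, 19, 20, 21, 25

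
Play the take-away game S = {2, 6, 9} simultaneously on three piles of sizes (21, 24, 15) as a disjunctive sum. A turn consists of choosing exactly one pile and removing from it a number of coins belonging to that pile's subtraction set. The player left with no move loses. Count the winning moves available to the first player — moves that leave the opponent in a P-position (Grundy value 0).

2

All piles use S = {2, 6, 9}:
G(0) = 0
G(1) = mex{} = 0
G(2) = mex{0} = 1
G(3) = mex{0} = 1
G(4) = mex{1} = 0
G(5) = mex{1} = 0
G(6) = mex{0,0} = 1
G(7) = mex{0,0} = 1
G(8) = mex{1,1} = 0
G(9) = mex{1,1,0} = 2
G(10) = mex{0,0,0} = 1
G(11) = mex{2,0,1} = 3
G(12) = mex{1,1,1} = 0
G(13) = mex{3,1,0} = 2
G(14) = mex{0,0,0} = 1
G(15) = mex{2,2,1} = 0
G(16) = mex{1,1,1} = 0
G(17) = mex{0,3,0} = 1
G(18) = mex{0,0,2} = 1
G(19) = mex{1,2,1} = 0
G(20) = mex{1,1,3} = 0
G(21) = mex{0,0,0} = 1
G(22) = mex{0,0,2} = 1
G(23) = mex{1,1,1} = 0
G(24) = mex{1,1,0} = 2
Pile A: G(21) = 1.
Pile B: G(24) = 2.
Pile C: G(15) = 0.
Combined Grundy value = 1 ⊕ 2 ⊕ 0 = 3.
A winning move leaves total XOR = 0, i.e. changes one component's Grundy value g to g ⊕ X where X is the current total.
Pile A: need g' = 1⊕3 = 2. Options: 21−2→G=0, 21−6→G=0, 21−9→G=0. Hits: 0.
Pile B: need g' = 2⊕3 = 1. Options: 24−2→G=1, 24−6→G=1, 24−9→G=0. Hits: 2.
Pile C: need g' = 0⊕3 = 3. Options: 15−2→G=2, 15−6→G=2, 15−9→G=1. Hits: 0.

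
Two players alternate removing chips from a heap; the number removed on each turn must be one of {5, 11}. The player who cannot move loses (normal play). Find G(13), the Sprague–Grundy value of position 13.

2

G(0) = 0
G(1) = mex{} = 0
G(2) = mex{} = 0
G(3) = mex{} = 0
G(4) = mex{} = 0
G(5) = mex{0} = 1
G(6) = mex{0} = 1
G(7) = mex{0} = 1
G(8) = mex{0} = 1
G(9) = mex{0} = 1
G(10) = mex{1} = 0
G(11) = mex{1,0} = 2
G(12) = mex{1,0} = 2
G(13) = mex{1,0} = 2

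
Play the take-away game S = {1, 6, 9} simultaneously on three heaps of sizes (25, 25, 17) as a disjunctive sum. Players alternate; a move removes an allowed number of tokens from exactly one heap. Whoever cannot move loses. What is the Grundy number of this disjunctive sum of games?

0

All heaps use S = {1, 6, 9}:
G(0) = 0
G(1) = mex{0} = 1
G(2) = mex{1} = 0
G(3) = mex{0} = 1
G(4) = mex{1} = 0
G(5) = mex{0} = 1
G(6) = mex{1,0} = 2
G(7) = mex{2,1} = 0
G(8) = mex{0,0} = 1
G(9) = mex{1,1,0} = 2
G(10) = mex{2,0,1} = 3
G(11) = mex{3,1,0} = 2
G(12) = mex{2,2,1} = 0
G(13) = mex{0,0,0} = 1
G(14) = mex{1,1,1} = 0
G(15) = mex{0,2,2} = 1
G(16) = mex{1,3,0} = 2
G(17) = mex{2,2,1} = 0
G(18) = mex{0,0,2} = 1
G(19) = mex{1,1,3} = 0
G(20) = mex{0,0,2} = 1
G(21) = mex{1,1,0} = 2
G(22) = mex{2,2,1} = 0
G(23) = mex{0,0,0} = 1
G(24) = mex{1,1,1} = 0
G(25) = mex{0,0,2} = 1
Heap A: G(25) = 1.
Heap B: G(25) = 1.
Heap C: G(17) = 0.
Combined Grundy value = 1 ⊕ 1 ⊕ 0 = 0.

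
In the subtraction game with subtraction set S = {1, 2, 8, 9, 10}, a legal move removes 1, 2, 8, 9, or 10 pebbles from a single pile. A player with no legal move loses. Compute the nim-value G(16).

n :  0  1  2  3  4  5  6  7  8  9 10 11 12 13 14 15 16
G :  0  1  2  0  1  2  0  1  2  3  4  5  3  4  5  3  4

4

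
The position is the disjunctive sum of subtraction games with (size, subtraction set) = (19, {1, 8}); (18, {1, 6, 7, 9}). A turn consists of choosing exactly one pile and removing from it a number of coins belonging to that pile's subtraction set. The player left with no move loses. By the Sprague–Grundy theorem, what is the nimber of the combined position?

3

Pile A, S = {1, 8}:
n :  0  1  2  3  4  5  6  7  8  9 10 11 12 13 14 15 16 17 18 19
G :  0  1  0  1  0  1  0  1  2  0  1  0  1  0  1  0  1  2  0  1
G_A(19) = 1.
Pile B, S = {1, 6, 7, 9}:
n :  0  1  2  3  4  5  6  7  8  9 10 11 12 13 14 15 16 17 18
G :  0  1  0  1  0  1  2  3  2  3  2  3  0  1  0  1  0  1  2
G_B(18) = 2.
Combined Grundy value = 1 ⊕ 2 = 3.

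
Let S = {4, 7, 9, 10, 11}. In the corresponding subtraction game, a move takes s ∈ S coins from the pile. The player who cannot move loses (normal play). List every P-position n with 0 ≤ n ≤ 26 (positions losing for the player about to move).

0, 1, 2, 3, 15, 16, 17, 18

G(0) = 0
G(1) = mex{} = 0
G(2) = mex{} = 0
G(3) = mex{} = 0
G(4) = mex{0} = 1
G(5) = mex{0} = 1
G(6) = mex{0} = 1
G(7) = mex{0,0} = 1
G(8) = mex{1,0} = 2
G(9) = mex{1,0,0} = 2
G(10) = mex{1,0,0,0} = 2
G(11) = mex{1,1,0,0,0} = 2
G(12) = mex{2,1,0,0,0} = 3
G(13) = mex{2,1,1,0,0} = 3
G(14) = mex{2,1,1,1,0} = 3
G(15) = mex{2,2,1,1,1} = 0
G(16) = mex{3,2,1,1,1} = 0
G(17) = mex{3,2,2,1,1} = 0
G(18) = mex{3,2,2,2,1} = 0
G(19) = mex{0,3,2,2,2} = 1
G(20) = mex{0,3,2,2,2} = 1
G(21) = mex{0,3,3,2,2} = 1
G(22) = mex{0,0,3,3,2} = 1
G(23) = mex{1,0,3,3,3} = 2
G(24) = mex{1,0,0,3,3} = 2
G(25) = mex{1,0,0,0,3} = 2
G(26) = mex{1,1,0,0,0} = 2
P-positions are exactly the n with G(n) = 0.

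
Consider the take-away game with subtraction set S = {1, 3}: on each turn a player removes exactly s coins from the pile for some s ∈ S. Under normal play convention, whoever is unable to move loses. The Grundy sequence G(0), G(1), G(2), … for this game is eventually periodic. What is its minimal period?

n :  0  1  2  3  4  5  6  7  8  9 10 11 12 13 14
G :  0  1  0  1  0  1  0  1  0  1  0  1  0  1  0
G(n+2) = G(n) holds for n = 0,…,2 (a full window of length max(S) = 3), so the sequence is purely periodic with period 2.

2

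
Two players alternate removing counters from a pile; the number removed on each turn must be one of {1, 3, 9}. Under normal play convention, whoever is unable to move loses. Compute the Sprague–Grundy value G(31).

1

G(0) = 0
G(1) = mex{0} = 1
G(2) = mex{1} = 0
G(3) = mex{0,0} = 1
G(4) = mex{1,1} = 0
G(5) = mex{0,0} = 1
G(6) = mex{1,1} = 0
G(7) = mex{0,0} = 1
G(8) = mex{1,1} = 0
G(9) = mex{0,0,0} = 1
G(10) = mex{1,1,1} = 0
G(11) = mex{0,0,0} = 1
G(12) = mex{1,1,1} = 0
G(13) = mex{0,0,0} = 1
G(14) = mex{1,1,1} = 0
G(15) = mex{0,0,0} = 1
G(16) = mex{1,1,1} = 0
G(17) = mex{0,0,0} = 1
G(18) = mex{1,1,1} = 0
G(19) = mex{0,0,0} = 1
G(20) = mex{1,1,1} = 0
G(21) = mex{0,0,0} = 1
G(22) = mex{1,1,1} = 0
G(23) = mex{0,0,0} = 1
G(24) = mex{1,1,1} = 0
G(25) = mex{0,0,0} = 1
G(26) = mex{1,1,1} = 0
G(27) = mex{0,0,0} = 1
G(28) = mex{1,1,1} = 0
G(29) = mex{0,0,0} = 1
G(30) = mex{1,1,1} = 0
G(31) = mex{0,0,0} = 1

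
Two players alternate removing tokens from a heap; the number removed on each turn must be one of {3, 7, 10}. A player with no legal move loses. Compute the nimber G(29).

G(0) = 0
G(1) = mex{} = 0
G(2) = mex{} = 0
G(3) = mex{0} = 1
G(4) = mex{0} = 1
G(5) = mex{0} = 1
G(6) = mex{1} = 0
G(7) = mex{1,0} = 2
G(8) = mex{1,0} = 2
G(9) = mex{0,0} = 1
G(10) = mex{2,1,0} = 3
G(11) = mex{2,1,0} = 3
G(12) = mex{1,1,0} = 2
G(13) = mex{3,0,1} = 2
G(14) = mex{3,2,1} = 0
G(15) = mex{2,2,1} = 0
G(16) = mex{2,1,0} = 3
G(17) = mex{0,3,2} = 1
G(18) = mex{0,3,2} = 1
G(19) = mex{3,2,1} = 0
G(20) = mex{1,2,3} = 0
G(21) = mex{1,0,3} = 2
G(22) = mex{0,0,2} = 1
G(23) = mex{0,3,2} = 1
G(24) = mex{2,1,0} = 3
G(25) = mex{1,1,0} = 2
G(26) = mex{1,0,3} = 2
G(27) = mex{3,0,1} = 2
G(28) = mex{2,2,1} = 0
G(29) = mex{2,1,0} = 3

3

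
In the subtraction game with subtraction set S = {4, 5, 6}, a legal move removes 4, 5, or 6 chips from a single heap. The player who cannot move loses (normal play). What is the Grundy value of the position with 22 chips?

0

G(0) = 0
G(1) = mex{} = 0
G(2) = mex{} = 0
G(3) = mex{} = 0
G(4) = mex{0} = 1
G(5) = mex{0,0} = 1
G(6) = mex{0,0,0} = 1
G(7) = mex{0,0,0} = 1
G(8) = mex{1,0,0} = 2
G(9) = mex{1,1,0} = 2
G(10) = mex{1,1,1} = 0
G(11) = mex{1,1,1} = 0
G(12) = mex{2,1,1} = 0
G(13) = mex{2,2,1} = 0
G(14) = mex{0,2,2} = 1
G(15) = mex{0,0,2} = 1
G(16) = mex{0,0,0} = 1
G(17) = mex{0,0,0} = 1
G(18) = mex{1,0,0} = 2
G(19) = mex{1,1,0} = 2
G(20) = mex{1,1,1} = 0
G(21) = mex{1,1,1} = 0
G(22) = mex{2,1,1} = 0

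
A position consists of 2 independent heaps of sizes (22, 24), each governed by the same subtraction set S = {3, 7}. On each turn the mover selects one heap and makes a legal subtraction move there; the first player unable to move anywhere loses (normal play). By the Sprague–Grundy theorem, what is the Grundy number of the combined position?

All heaps use S = {3, 7}:
n :  0  1  2  3  4  5  6  7  8  9 10 11 12 13 14 15 16 17 18 19 20 21 22 23 24
G :  0  0  0  1  1  1  0  2  2  1  0  0  0  1  1  1  0  2  2  1  0  0  0  1  1
Heap A: G(22) = 0.
Heap B: G(24) = 1.
Combined Grundy value = 0 ⊕ 1 = 1.

1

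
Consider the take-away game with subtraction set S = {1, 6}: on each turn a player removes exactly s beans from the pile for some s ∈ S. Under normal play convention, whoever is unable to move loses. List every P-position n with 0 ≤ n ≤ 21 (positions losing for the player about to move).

0, 2, 4, 7, 9, 11, 14, 16, 18, 21

n :  0  1  2  3  4  5  6  7  8  9 10 11 12 13 14 15 16 17 18 19 20 21
G :  0  1  0  1  0  1  2  0  1  0  1  0  1  2  0  1  0  1  0  1  2  0
P-positions are exactly the n with G(n) = 0.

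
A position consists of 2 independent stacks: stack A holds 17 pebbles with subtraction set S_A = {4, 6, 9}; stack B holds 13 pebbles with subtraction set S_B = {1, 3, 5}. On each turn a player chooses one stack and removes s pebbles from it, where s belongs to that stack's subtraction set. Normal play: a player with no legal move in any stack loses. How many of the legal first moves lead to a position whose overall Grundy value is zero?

Stack A, S = {4, 6, 9}:
G(0) = 0
G(1) = mex{} = 0
G(2) = mex{} = 0
G(3) = mex{} = 0
G(4) = mex{0} = 1
G(5) = mex{0} = 1
G(6) = mex{0,0} = 1
G(7) = mex{0,0} = 1
G(8) = mex{1,0} = 2
G(9) = mex{1,0,0} = 2
G(10) = mex{1,1,0} = 2
G(11) = mex{1,1,0} = 2
G(12) = mex{2,1,0} = 3
G(13) = mex{2,1,1} = 0
G(14) = mex{2,2,1} = 0
G(15) = mex{2,2,1} = 0
G(16) = mex{3,2,1} = 0
G(17) = mex{0,2,2} = 1
G_A(17) = 1.
Stack B, S = {1, 3, 5}:
n :  0  1  2  3  4  5  6  7  8  9 10 11 12 13
G :  0  1  0  1  0  1  0  1  0  1  0  1  0  1
G_B(13) = 1.
Combined Grundy value = 1 ⊕ 1 = 0.
A winning move leaves total XOR = 0, i.e. changes one component's Grundy value g to g ⊕ X where X is the current total.
Stack A: target g' = 1⊕0 = 1, but every legal move changes the Grundy value (mex property), so 0 moves.
Stack B: target g' = 1⊕0 = 1, but every legal move changes the Grundy value (mex property), so 0 moves.

0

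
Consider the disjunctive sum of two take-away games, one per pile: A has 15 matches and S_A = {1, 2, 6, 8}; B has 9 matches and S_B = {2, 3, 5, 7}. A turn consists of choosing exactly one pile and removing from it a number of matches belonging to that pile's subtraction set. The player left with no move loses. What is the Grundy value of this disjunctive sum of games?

1

Pile A, S = {1, 2, 6, 8}:
G(0) = 0
G(1) = mex{0} = 1
G(2) = mex{1,0} = 2
G(3) = mex{2,1} = 0
G(4) = mex{0,2} = 1
G(5) = mex{1,0} = 2
G(6) = mex{2,1,0} = 3
G(7) = mex{3,2,1} = 0
G(8) = mex{0,3,2,0} = 1
G(9) = mex{1,0,0,1} = 2
G(10) = mex{2,1,1,2} = 0
G(11) = mex{0,2,2,0} = 1
G(12) = mex{1,0,3,1} = 2
G(13) = mex{2,1,0,2} = 3
G(14) = mex{3,2,1,3} = 0
G(15) = mex{0,3,2,0} = 1
G_A(15) = 1.
Pile B, S = {2, 3, 5, 7}:
G(0) = 0
G(1) = mex{} = 0
G(2) = mex{0} = 1
G(3) = mex{0,0} = 1
G(4) = mex{1,0} = 2
G(5) = mex{1,1,0} = 2
G(6) = mex{2,1,0} = 3
G(7) = mex{2,2,1,0} = 3
G(8) = mex{3,2,1,0} = 4
G(9) = mex{3,3,2,1} = 0
G_B(9) = 0.
Combined Grundy value = 1 ⊕ 0 = 1.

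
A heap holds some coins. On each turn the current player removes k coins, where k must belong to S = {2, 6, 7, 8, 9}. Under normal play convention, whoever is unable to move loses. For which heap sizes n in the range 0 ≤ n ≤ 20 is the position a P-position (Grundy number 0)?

0, 1, 4, 5, 15, 16, 19, 20

G(0) = 0
G(1) = mex{} = 0
G(2) = mex{0} = 1
G(3) = mex{0} = 1
G(4) = mex{1} = 0
G(5) = mex{1} = 0
G(6) = mex{0,0} = 1
G(7) = mex{0,0,0} = 1
G(8) = mex{1,1,0,0} = 2
G(9) = mex{1,1,1,0,0} = 2
G(10) = mex{2,0,1,1,0} = 3
G(11) = mex{2,0,0,1,1} = 3
G(12) = mex{3,1,0,0,1} = 2
G(13) = mex{3,1,1,0,0} = 2
G(14) = mex{2,2,1,1,0} = 3
G(15) = mex{2,2,2,1,1} = 0
G(16) = mex{3,3,2,2,1} = 0
G(17) = mex{0,3,3,2,2} = 1
G(18) = mex{0,2,3,3,2} = 1
G(19) = mex{1,2,2,3,3} = 0
G(20) = mex{1,3,2,2,3} = 0
P-positions are exactly the n with G(n) = 0.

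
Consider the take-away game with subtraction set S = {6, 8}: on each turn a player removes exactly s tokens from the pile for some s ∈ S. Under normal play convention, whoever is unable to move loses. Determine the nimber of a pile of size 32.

0

G(0) = 0
G(1) = mex{} = 0
G(2) = mex{} = 0
G(3) = mex{} = 0
G(4) = mex{} = 0
G(5) = mex{} = 0
G(6) = mex{0} = 1
G(7) = mex{0} = 1
G(8) = mex{0,0} = 1
G(9) = mex{0,0} = 1
G(10) = mex{0,0} = 1
G(11) = mex{0,0} = 1
G(12) = mex{1,0} = 2
G(13) = mex{1,0} = 2
G(14) = mex{1,1} = 0
G(15) = mex{1,1} = 0
G(16) = mex{1,1} = 0
G(17) = mex{1,1} = 0
G(18) = mex{2,1} = 0
G(19) = mex{2,1} = 0
G(20) = mex{0,2} = 1
G(21) = mex{0,2} = 1
G(22) = mex{0,0} = 1
G(23) = mex{0,0} = 1
G(24) = mex{0,0} = 1
G(25) = mex{0,0} = 1
G(26) = mex{1,0} = 2
G(27) = mex{1,0} = 2
G(28) = mex{1,1} = 0
G(29) = mex{1,1} = 0
G(30) = mex{1,1} = 0
G(31) = mex{1,1} = 0
G(32) = mex{2,1} = 0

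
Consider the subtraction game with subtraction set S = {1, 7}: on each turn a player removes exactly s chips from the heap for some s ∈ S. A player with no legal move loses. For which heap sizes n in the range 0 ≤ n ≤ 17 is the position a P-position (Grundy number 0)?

0, 2, 4, 6, 8, 10, 12, 14, 16

G(0) = 0
G(1) = mex{0} = 1
G(2) = mex{1} = 0
G(3) = mex{0} = 1
G(4) = mex{1} = 0
G(5) = mex{0} = 1
G(6) = mex{1} = 0
G(7) = mex{0,0} = 1
G(8) = mex{1,1} = 0
G(9) = mex{0,0} = 1
G(10) = mex{1,1} = 0
G(11) = mex{0,0} = 1
G(12) = mex{1,1} = 0
G(13) = mex{0,0} = 1
G(14) = mex{1,1} = 0
G(15) = mex{0,0} = 1
G(16) = mex{1,1} = 0
G(17) = mex{0,0} = 1
P-positions are exactly the n with G(n) = 0.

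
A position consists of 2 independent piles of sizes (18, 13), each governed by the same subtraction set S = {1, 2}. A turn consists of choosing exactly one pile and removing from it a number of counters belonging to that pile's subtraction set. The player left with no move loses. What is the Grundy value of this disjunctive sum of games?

1

All piles use S = {1, 2}:
n :  0  1  2  3  4  5  6  7  8  9 10 11 12 13 14 15 16 17 18
G :  0  1  2  0  1  2  0  1  2  0  1  2  0  1  2  0  1  2  0
Pile A: G(18) = 0.
Pile B: G(13) = 1.
Combined Grundy value = 0 ⊕ 1 = 1.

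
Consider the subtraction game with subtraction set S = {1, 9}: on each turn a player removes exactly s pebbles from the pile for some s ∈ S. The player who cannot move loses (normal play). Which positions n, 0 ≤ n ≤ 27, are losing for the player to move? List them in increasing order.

G(0) = 0
G(1) = mex{0} = 1
G(2) = mex{1} = 0
G(3) = mex{0} = 1
G(4) = mex{1} = 0
G(5) = mex{0} = 1
G(6) = mex{1} = 0
G(7) = mex{0} = 1
G(8) = mex{1} = 0
G(9) = mex{0,0} = 1
G(10) = mex{1,1} = 0
G(11) = mex{0,0} = 1
G(12) = mex{1,1} = 0
G(13) = mex{0,0} = 1
G(14) = mex{1,1} = 0
G(15) = mex{0,0} = 1
G(16) = mex{1,1} = 0
G(17) = mex{0,0} = 1
G(18) = mex{1,1} = 0
G(19) = mex{0,0} = 1
G(20) = mex{1,1} = 0
G(21) = mex{0,0} = 1
G(22) = mex{1,1} = 0
G(23) = mex{0,0} = 1
G(24) = mex{1,1} = 0
G(25) = mex{0,0} = 1
G(26) = mex{1,1} = 0
G(27) = mex{0,0} = 1
P-positions are exactly the n with G(n) = 0.

0, 2, 4, 6, 8, 10, 12, 14, 16, 18, 20, 22, 24, 26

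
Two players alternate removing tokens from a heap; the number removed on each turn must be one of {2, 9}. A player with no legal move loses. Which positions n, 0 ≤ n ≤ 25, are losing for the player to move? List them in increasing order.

0, 1, 4, 5, 8, 11, 12, 15, 16, 19, 22, 23

n :  0  1  2  3  4  5  6  7  8  9 10 11 12 13 14 15 16 17 18 19 20 21 22 23 24 25
G :  0  0  1  1  0  0  1  1  0  2  1  0  0  1  1  0  0  1  1  0  2  1  0  0  1  1
P-positions are exactly the n with G(n) = 0.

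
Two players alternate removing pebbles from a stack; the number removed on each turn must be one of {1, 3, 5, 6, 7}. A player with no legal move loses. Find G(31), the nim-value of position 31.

3

n :  0  1  2  3  4  5  6  7  8  9 10 11 12 13 14 15 16 17 18 19 20 21 22 23 24 25 26 27 28 29 30 31
G :  0  1  0  1  0  1  2  3  2  3  2  3  0  1  0  1  0  1  2  3  2  3  2  3  0  1  0  1  0  1  2  3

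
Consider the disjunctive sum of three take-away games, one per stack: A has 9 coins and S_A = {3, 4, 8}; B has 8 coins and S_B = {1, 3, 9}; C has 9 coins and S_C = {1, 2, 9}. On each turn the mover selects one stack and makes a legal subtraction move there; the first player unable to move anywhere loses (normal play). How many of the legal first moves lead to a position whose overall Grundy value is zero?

0

Stack A, S = {3, 4, 8}:
G(0) = 0
G(1) = mex{} = 0
G(2) = mex{} = 0
G(3) = mex{0} = 1
G(4) = mex{0,0} = 1
G(5) = mex{0,0} = 1
G(6) = mex{1,0} = 2
G(7) = mex{1,1} = 0
G(8) = mex{1,1,0} = 2
G(9) = mex{2,1,0} = 3
G_A(9) = 3.
Stack B, S = {1, 3, 9}:
n : 0 1 2 3 4 5 6 7 8
G : 0 1 0 1 0 1 0 1 0
G_B(8) = 0.
Stack C, S = {1, 2, 9}:
n : 0 1 2 3 4 5 6 7 8 9
G : 0 1 2 0 1 2 0 1 2 3
G_C(9) = 3.
Combined Grundy value = 3 ⊕ 0 ⊕ 3 = 0.
A winning move leaves total XOR = 0, i.e. changes one component's Grundy value g to g ⊕ X where X is the current total.
Stack A: target g' = 3⊕0 = 3, but every legal move changes the Grundy value (mex property), so 0 moves.
Stack B: target g' = 0⊕0 = 0, but every legal move changes the Grundy value (mex property), so 0 moves.
Stack C: target g' = 3⊕0 = 3, but every legal move changes the Grundy value (mex property), so 0 moves.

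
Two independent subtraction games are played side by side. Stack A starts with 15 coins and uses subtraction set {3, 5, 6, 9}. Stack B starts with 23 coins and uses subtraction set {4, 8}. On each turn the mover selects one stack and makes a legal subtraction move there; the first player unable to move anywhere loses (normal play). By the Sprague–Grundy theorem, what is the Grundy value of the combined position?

3

Stack A, S = {3, 5, 6, 9}:
G(0) = 0
G(1) = mex{} = 0
G(2) = mex{} = 0
G(3) = mex{0} = 1
G(4) = mex{0} = 1
G(5) = mex{0,0} = 1
G(6) = mex{1,0,0} = 2
G(7) = mex{1,0,0} = 2
G(8) = mex{1,1,0} = 2
G(9) = mex{2,1,1,0} = 3
G(10) = mex{2,1,1,0} = 3
G(11) = mex{2,2,1,0} = 3
G(12) = mex{3,2,2,1} = 0
G(13) = mex{3,2,2,1} = 0
G(14) = mex{3,3,2,1} = 0
G(15) = mex{0,3,3,2} = 1
G_A(15) = 1.
Stack B, S = {4, 8}:
G(0) = 0
G(1) = mex{} = 0
G(2) = mex{} = 0
G(3) = mex{} = 0
G(4) = mex{0} = 1
G(5) = mex{0} = 1
G(6) = mex{0} = 1
G(7) = mex{0} = 1
G(8) = mex{1,0} = 2
G(9) = mex{1,0} = 2
G(10) = mex{1,0} = 2
G(11) = mex{1,0} = 2
G(12) = mex{2,1} = 0
G(13) = mex{2,1} = 0
G(14) = mex{2,1} = 0
G(15) = mex{2,1} = 0
G(16) = mex{0,2} = 1
G(17) = mex{0,2} = 1
G(18) = mex{0,2} = 1
G(19) = mex{0,2} = 1
G(20) = mex{1,0} = 2
G(21) = mex{1,0} = 2
G(22) = mex{1,0} = 2
G(23) = mex{1,0} = 2
G_B(23) = 2.
Combined Grundy value = 1 ⊕ 2 = 3.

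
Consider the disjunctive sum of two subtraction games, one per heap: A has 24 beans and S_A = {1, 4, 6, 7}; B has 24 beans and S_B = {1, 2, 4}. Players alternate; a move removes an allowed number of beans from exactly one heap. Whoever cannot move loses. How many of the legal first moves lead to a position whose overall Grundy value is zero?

3

Heap A, S = {1, 4, 6, 7}:
n :  0  1  2  3  4  5  6  7  8  9 10 11 12 13 14 15 16 17 18 19 20 21 22 23 24
G :  0  1  0  1  2  0  1  2  3  2  0  1  2  0  1  0  1  2  0  1  2  3  2  0  1
G_A(24) = 1.
Heap B, S = {1, 2, 4}:
G(0) = 0
G(1) = mex{0} = 1
G(2) = mex{1,0} = 2
G(3) = mex{2,1} = 0
G(4) = mex{0,2,0} = 1
G(5) = mex{1,0,1} = 2
G(6) = mex{2,1,2} = 0
G(7) = mex{0,2,0} = 1
G(8) = mex{1,0,1} = 2
G(9) = mex{2,1,2} = 0
G(10) = mex{0,2,0} = 1
G(11) = mex{1,0,1} = 2
G(12) = mex{2,1,2} = 0
G(13) = mex{0,2,0} = 1
G(14) = mex{1,0,1} = 2
G(15) = mex{2,1,2} = 0
G(16) = mex{0,2,0} = 1
G(17) = mex{1,0,1} = 2
G(18) = mex{2,1,2} = 0
G(19) = mex{0,2,0} = 1
G(20) = mex{1,0,1} = 2
G(21) = mex{2,1,2} = 0
G(22) = mex{0,2,0} = 1
G(23) = mex{1,0,1} = 2
G(24) = mex{2,1,2} = 0
G_B(24) = 0.
Combined Grundy value = 1 ⊕ 0 = 1.
A winning move leaves total XOR = 0, i.e. changes one component's Grundy value g to g ⊕ X where X is the current total.
Heap A: need g' = 1⊕1 = 0. Options: 24−1→G=0, 24−4→G=2, 24−6→G=0, 24−7→G=2. Hits: 2.
Heap B: need g' = 0⊕1 = 1. Options: 24−1→G=2, 24−2→G=1, 24−4→G=2. Hits: 1.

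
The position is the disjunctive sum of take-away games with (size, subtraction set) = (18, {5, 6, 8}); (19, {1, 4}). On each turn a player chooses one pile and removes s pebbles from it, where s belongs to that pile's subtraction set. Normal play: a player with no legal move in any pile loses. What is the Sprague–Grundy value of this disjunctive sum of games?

Pile A, S = {5, 6, 8}:
G(0) = 0
G(1) = mex{} = 0
G(2) = mex{} = 0
G(3) = mex{} = 0
G(4) = mex{} = 0
G(5) = mex{0} = 1
G(6) = mex{0,0} = 1
G(7) = mex{0,0} = 1
G(8) = mex{0,0,0} = 1
G(9) = mex{0,0,0} = 1
G(10) = mex{1,0,0} = 2
G(11) = mex{1,1,0} = 2
G(12) = mex{1,1,0} = 2
G(13) = mex{1,1,1} = 0
G(14) = mex{1,1,1} = 0
G(15) = mex{2,1,1} = 0
G(16) = mex{2,2,1} = 0
G(17) = mex{2,2,1} = 0
G(18) = mex{0,2,2} = 1
G_A(18) = 1.
Pile B, S = {1, 4}:
n :  0  1  2  3  4  5  6  7  8  9 10 11 12 13 14 15 16 17 18 19
G :  0  1  0  1  2  0  1  0  1  2  0  1  0  1  2  0  1  0  1  2
G_B(19) = 2.
Combined Grundy value = 1 ⊕ 2 = 3.

3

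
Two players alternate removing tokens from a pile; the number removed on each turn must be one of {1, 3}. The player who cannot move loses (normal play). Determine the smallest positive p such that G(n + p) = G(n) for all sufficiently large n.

2

n :  0  1  2  3  4  5  6  7  8  9 10 11 12 13 14
G :  0  1  0  1  0  1  0  1  0  1  0  1  0  1  0
G(n+2) = G(n) holds for n = 0,…,2 (a full window of length max(S) = 3), so the sequence is purely periodic with period 2.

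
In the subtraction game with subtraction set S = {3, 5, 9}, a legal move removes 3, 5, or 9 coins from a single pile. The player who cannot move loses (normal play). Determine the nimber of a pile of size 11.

n :  0  1  2  3  4  5  6  7  8  9 10 11
G :  0  0  0  1  1  1  2  2  0  3  3  1

1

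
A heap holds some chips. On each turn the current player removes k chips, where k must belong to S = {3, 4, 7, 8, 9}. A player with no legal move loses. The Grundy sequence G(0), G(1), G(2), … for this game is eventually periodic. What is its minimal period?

n :  0  1  2  3  4  5  6  7  8  9 10 11 12 13 14 15 16 17 18 19 20 21 22 23 24 25
G :  0  0  0  1  1  1  2  2  2  3  3  3  0  0  0  1  1  1  2  2  2  3  3  3  0  0
G(n+12) = G(n) holds for n = 0,…,8 (a full window of length max(S) = 9), so the sequence is purely periodic with period 12.

12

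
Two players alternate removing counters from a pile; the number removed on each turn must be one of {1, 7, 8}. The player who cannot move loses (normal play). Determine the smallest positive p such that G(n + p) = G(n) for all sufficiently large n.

15

G(0) = 0
G(1) = mex{0} = 1
G(2) = mex{1} = 0
G(3) = mex{0} = 1
G(4) = mex{1} = 0
G(5) = mex{0} = 1
G(6) = mex{1} = 0
G(7) = mex{0,0} = 1
G(8) = mex{1,1,0} = 2
G(9) = mex{2,0,1} = 3
G(10) = mex{3,1,0} = 2
G(11) = mex{2,0,1} = 3
G(12) = mex{3,1,0} = 2
G(13) = mex{2,0,1} = 3
G(14) = mex{3,1,0} = 2
G(15) = mex{2,2,1} = 0
G(16) = mex{0,3,2} = 1
G(17) = mex{1,2,3} = 0
G(18) = mex{0,3,2} = 1
G(19) = mex{1,2,3} = 0
G(20) = mex{0,3,2} = 1
G(21) = mex{1,2,3} = 0
G(22) = mex{0,0,2} = 1
G(23) = mex{1,1,0} = 2
G(24) = mex{2,0,1} = 3
G(25) = mex{3,1,0} = 2
G(26) = mex{2,0,1} = 3
G(27) = mex{3,1,0} = 2
G(28) = mex{2,0,1} = 3
G(29) = mex{3,1,0} = 2
G(30) = mex{2,2,1} = 0
G(31) = mex{0,3,2} = 1
G(n+15) = G(n) holds for n = 0,…,7 (a full window of length max(S) = 8), so the sequence is purely periodic with period 15.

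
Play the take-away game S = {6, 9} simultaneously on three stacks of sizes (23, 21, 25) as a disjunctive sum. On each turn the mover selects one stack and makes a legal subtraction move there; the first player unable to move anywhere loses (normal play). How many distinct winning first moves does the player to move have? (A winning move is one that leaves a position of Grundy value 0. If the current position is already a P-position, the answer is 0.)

4

All stacks use S = {6, 9}:
n :  0  1  2  3  4  5  6  7  8  9 10 11 12 13 14 15 16 17 18 19 20 21 22 23 24 25
G :  0  0  0  0  0  0  1  1  1  1  1  1  2  2  2  0  0  0  0  0  0  1  1  1  1  1
Stack A: G(23) = 1.
Stack B: G(21) = 1.
Stack C: G(25) = 1.
Combined Grundy value = 1 ⊕ 1 ⊕ 1 = 1.
A winning move leaves total XOR = 0, i.e. changes one component's Grundy value g to g ⊕ X where X is the current total.
Stack A: need g' = 1⊕1 = 0. Options: 23−6→G=0, 23−9→G=2. Hits: 1.
Stack B: need g' = 1⊕1 = 0. Options: 21−6→G=0, 21−9→G=2. Hits: 1.
Stack C: need g' = 1⊕1 = 0. Options: 25−6→G=0, 25−9→G=0. Hits: 2.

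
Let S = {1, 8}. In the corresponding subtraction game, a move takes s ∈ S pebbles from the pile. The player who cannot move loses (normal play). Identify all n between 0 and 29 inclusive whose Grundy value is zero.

0, 2, 4, 6, 9, 11, 13, 15, 18, 20, 22, 24, 27, 29

G(0) = 0
G(1) = mex{0} = 1
G(2) = mex{1} = 0
G(3) = mex{0} = 1
G(4) = mex{1} = 0
G(5) = mex{0} = 1
G(6) = mex{1} = 0
G(7) = mex{0} = 1
G(8) = mex{1,0} = 2
G(9) = mex{2,1} = 0
G(10) = mex{0,0} = 1
G(11) = mex{1,1} = 0
G(12) = mex{0,0} = 1
G(13) = mex{1,1} = 0
G(14) = mex{0,0} = 1
G(15) = mex{1,1} = 0
G(16) = mex{0,2} = 1
G(17) = mex{1,0} = 2
G(18) = mex{2,1} = 0
G(19) = mex{0,0} = 1
G(20) = mex{1,1} = 0
G(21) = mex{0,0} = 1
G(22) = mex{1,1} = 0
G(23) = mex{0,0} = 1
G(24) = mex{1,1} = 0
G(25) = mex{0,2} = 1
G(26) = mex{1,0} = 2
G(27) = mex{2,1} = 0
G(28) = mex{0,0} = 1
G(29) = mex{1,1} = 0
P-positions are exactly the n with G(n) = 0.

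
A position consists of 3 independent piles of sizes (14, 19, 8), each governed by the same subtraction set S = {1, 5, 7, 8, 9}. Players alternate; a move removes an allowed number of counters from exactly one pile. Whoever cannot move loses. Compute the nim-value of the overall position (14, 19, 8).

All piles use S = {1, 5, 7, 8, 9}:
G(0) = 0
G(1) = mex{0} = 1
G(2) = mex{1} = 0
G(3) = mex{0} = 1
G(4) = mex{1} = 0
G(5) = mex{0,0} = 1
G(6) = mex{1,1} = 0
G(7) = mex{0,0,0} = 1
G(8) = mex{1,1,1,0} = 2
G(9) = mex{2,0,0,1,0} = 3
G(10) = mex{3,1,1,0,1} = 2
G(11) = mex{2,0,0,1,0} = 3
G(12) = mex{3,1,1,0,1} = 2
G(13) = mex{2,2,0,1,0} = 3
G(14) = mex{3,3,1,0,1} = 2
G(15) = mex{2,2,2,1,0} = 3
G(16) = mex{3,3,3,2,1} = 0
G(17) = mex{0,2,2,3,2} = 1
G(18) = mex{1,3,3,2,3} = 0
G(19) = mex{0,2,2,3,2} = 1
Pile A: G(14) = 2.
Pile B: G(19) = 1.
Pile C: G(8) = 2.
Combined Grundy value = 2 ⊕ 1 ⊕ 2 = 1.

1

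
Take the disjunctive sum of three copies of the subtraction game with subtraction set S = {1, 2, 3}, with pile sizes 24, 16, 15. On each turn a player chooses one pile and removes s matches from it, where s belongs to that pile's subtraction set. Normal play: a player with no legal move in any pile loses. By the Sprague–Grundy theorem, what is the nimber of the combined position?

All piles use S = {1, 2, 3}:
n :  0  1  2  3  4  5  6  7  8  9 10 11 12 13 14 15 16 17 18 19 20 21 22 23 24
G :  0  1  2  3  0  1  2  3  0  1  2  3  0  1  2  3  0  1  2  3  0  1  2  3  0
Pile A: G(24) = 0.
Pile B: G(16) = 0.
Pile C: G(15) = 3.
Combined Grundy value = 0 ⊕ 0 ⊕ 3 = 3.

3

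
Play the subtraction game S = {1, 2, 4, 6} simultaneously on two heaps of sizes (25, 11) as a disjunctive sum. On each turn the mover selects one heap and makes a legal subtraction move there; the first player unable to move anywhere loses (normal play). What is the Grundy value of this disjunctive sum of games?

1

All heaps use S = {1, 2, 4, 6}:
n :  0  1  2  3  4  5  6  7  8  9 10 11 12 13 14 15 16 17 18 19 20 21 22 23 24 25
G :  0  1  2  0  1  2  3  4  0  1  2  0  1  2  3  4  0  1  2  0  1  2  3  4  0  1
Heap A: G(25) = 1.
Heap B: G(11) = 0.
Combined Grundy value = 1 ⊕ 0 = 1.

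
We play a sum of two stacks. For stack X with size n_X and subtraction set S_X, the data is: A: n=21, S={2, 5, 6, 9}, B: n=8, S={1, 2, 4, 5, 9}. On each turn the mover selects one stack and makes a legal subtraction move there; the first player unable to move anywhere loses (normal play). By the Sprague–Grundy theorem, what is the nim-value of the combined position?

Stack A, S = {2, 5, 6, 9}:
n :  0  1  2  3  4  5  6  7  8  9 10 11 12 13 14 15 16 17 18 19 20 21
G :  0  0  1  1  0  2  1  3  0  2  1  0  0  1  1  0  2  1  3  0  2  1
G_A(21) = 1.
Stack B, S = {1, 2, 4, 5, 9}:
G(0) = 0
G(1) = mex{0} = 1
G(2) = mex{1,0} = 2
G(3) = mex{2,1} = 0
G(4) = mex{0,2,0} = 1
G(5) = mex{1,0,1,0} = 2
G(6) = mex{2,1,2,1} = 0
G(7) = mex{0,2,0,2} = 1
G(8) = mex{1,0,1,0} = 2
G_B(8) = 2.
Combined Grundy value = 1 ⊕ 2 = 3.

3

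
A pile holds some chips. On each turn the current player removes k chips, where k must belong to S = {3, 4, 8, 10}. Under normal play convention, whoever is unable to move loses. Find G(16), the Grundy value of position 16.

1

n :  0  1  2  3  4  5  6  7  8  9 10 11 12 13 14 15 16
G :  0  0  0  1  1  1  2  0  2  3  1  3  4  0  0  2  1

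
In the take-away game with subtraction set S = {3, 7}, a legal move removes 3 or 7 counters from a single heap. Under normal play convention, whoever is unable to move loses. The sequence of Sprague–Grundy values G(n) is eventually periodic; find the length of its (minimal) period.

n :  0  1  2  3  4  5  6  7  8  9 10 11 12 13 14 15 16 17 18 19 20 21
G :  0  0  0  1  1  1  0  2  2  1  0  0  0  1  1  1  0  2  2  1  0  0
G(n+10) = G(n) holds for n = 0,…,6 (a full window of length max(S) = 7), so the sequence is purely periodic with period 10.

10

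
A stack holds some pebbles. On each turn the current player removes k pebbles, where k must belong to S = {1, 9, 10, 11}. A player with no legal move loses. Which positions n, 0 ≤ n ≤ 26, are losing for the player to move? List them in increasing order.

0, 2, 4, 6, 8, 20, 22, 24, 26

n :  0  1  2  3  4  5  6  7  8  9 10 11 12 13 14 15 16 17 18 19 20 21 22 23 24 25 26
G :  0  1  0  1  0  1  0  1  0  1  2  3  2  3  2  3  2  3  2  3  0  1  0  1  0  1  0
P-positions are exactly the n with G(n) = 0.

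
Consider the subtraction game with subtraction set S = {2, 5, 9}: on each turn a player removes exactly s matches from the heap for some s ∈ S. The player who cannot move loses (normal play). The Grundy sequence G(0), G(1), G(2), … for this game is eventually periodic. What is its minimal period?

7

n :  0  1  2  3  4  5  6  7  8  9 10 11 12 13 14 15 16 17
G :  0  0  1  1  0  2  1  0  0  1  1  0  2  1  0  0  1  1
G(n+7) = G(n) holds for n = 0,…,8 (a full window of length max(S) = 9), so the sequence is purely periodic with period 7.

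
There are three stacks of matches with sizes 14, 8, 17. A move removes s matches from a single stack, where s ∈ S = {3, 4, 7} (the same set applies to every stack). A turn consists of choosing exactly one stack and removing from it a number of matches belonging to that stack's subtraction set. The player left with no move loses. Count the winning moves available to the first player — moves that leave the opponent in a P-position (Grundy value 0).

2

All stacks use S = {3, 4, 7}:
G(0) = 0
G(1) = mex{} = 0
G(2) = mex{} = 0
G(3) = mex{0} = 1
G(4) = mex{0,0} = 1
G(5) = mex{0,0} = 1
G(6) = mex{1,0} = 2
G(7) = mex{1,1,0} = 2
G(8) = mex{1,1,0} = 2
G(9) = mex{2,1,0} = 3
G(10) = mex{2,2,1} = 0
G(11) = mex{2,2,1} = 0
G(12) = mex{3,2,1} = 0
G(13) = mex{0,3,2} = 1
G(14) = mex{0,0,2} = 1
G(15) = mex{0,0,2} = 1
G(16) = mex{1,0,3} = 2
G(17) = mex{1,1,0} = 2
Stack A: G(14) = 1.
Stack B: G(8) = 2.
Stack C: G(17) = 2.
Combined Grundy value = 1 ⊕ 2 ⊕ 2 = 1.
A winning move leaves total XOR = 0, i.e. changes one component's Grundy value g to g ⊕ X where X is the current total.
Stack A: need g' = 1⊕1 = 0. Options: 14−3→G=0, 14−4→G=0, 14−7→G=2. Hits: 2.
Stack B: need g' = 2⊕1 = 3. Options: 8−3→G=1, 8−4→G=1, 8−7→G=0. Hits: 0.
Stack C: need g' = 2⊕1 = 3. Options: 17−3→G=1, 17−4→G=1, 17−7→G=0. Hits: 0.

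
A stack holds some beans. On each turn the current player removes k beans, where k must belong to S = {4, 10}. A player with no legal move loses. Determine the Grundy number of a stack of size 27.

G(0) = 0
G(1) = mex{} = 0
G(2) = mex{} = 0
G(3) = mex{} = 0
G(4) = mex{0} = 1
G(5) = mex{0} = 1
G(6) = mex{0} = 1
G(7) = mex{0} = 1
G(8) = mex{1} = 0
G(9) = mex{1} = 0
G(10) = mex{1,0} = 2
G(11) = mex{1,0} = 2
G(12) = mex{0,0} = 1
G(13) = mex{0,0} = 1
G(14) = mex{2,1} = 0
G(15) = mex{2,1} = 0
G(16) = mex{1,1} = 0
G(17) = mex{1,1} = 0
G(18) = mex{0,0} = 1
G(19) = mex{0,0} = 1
G(20) = mex{0,2} = 1
G(21) = mex{0,2} = 1
G(22) = mex{1,1} = 0
G(23) = mex{1,1} = 0
G(24) = mex{1,0} = 2
G(25) = mex{1,0} = 2
G(26) = mex{0,0} = 1
G(27) = mex{0,0} = 1

1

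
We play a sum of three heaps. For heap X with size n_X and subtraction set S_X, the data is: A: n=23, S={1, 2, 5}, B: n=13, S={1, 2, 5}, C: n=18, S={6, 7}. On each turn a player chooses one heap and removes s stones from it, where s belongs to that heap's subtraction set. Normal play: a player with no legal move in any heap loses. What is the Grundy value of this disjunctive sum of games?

3

Heap A, S = {1, 2, 5}:
n :  0  1  2  3  4  5  6  7  8  9 10 11 12 13 14 15 16 17 18 19 20 21 22 23
G :  0  1  2  0  1  2  0  1  2  0  1  2  0  1  2  0  1  2  0  1  2  0  1  2
G_A(23) = 2.
Heap B, S = {1, 2, 5}:
G(0) = 0
G(1) = mex{0} = 1
G(2) = mex{1,0} = 2
G(3) = mex{2,1} = 0
G(4) = mex{0,2} = 1
G(5) = mex{1,0,0} = 2
G(6) = mex{2,1,1} = 0
G(7) = mex{0,2,2} = 1
G(8) = mex{1,0,0} = 2
G(9) = mex{2,1,1} = 0
G(10) = mex{0,2,2} = 1
G(11) = mex{1,0,0} = 2
G(12) = mex{2,1,1} = 0
G(13) = mex{0,2,2} = 1
G_B(13) = 1.
Heap C, S = {6, 7}:
G(0) = 0
G(1) = mex{} = 0
G(2) = mex{} = 0
G(3) = mex{} = 0
G(4) = mex{} = 0
G(5) = mex{} = 0
G(6) = mex{0} = 1
G(7) = mex{0,0} = 1
G(8) = mex{0,0} = 1
G(9) = mex{0,0} = 1
G(10) = mex{0,0} = 1
G(11) = mex{0,0} = 1
G(12) = mex{1,0} = 2
G(13) = mex{1,1} = 0
G(14) = mex{1,1} = 0
G(15) = mex{1,1} = 0
G(16) = mex{1,1} = 0
G(17) = mex{1,1} = 0
G(18) = mex{2,1} = 0
G_C(18) = 0.
Combined Grundy value = 2 ⊕ 1 ⊕ 0 = 3.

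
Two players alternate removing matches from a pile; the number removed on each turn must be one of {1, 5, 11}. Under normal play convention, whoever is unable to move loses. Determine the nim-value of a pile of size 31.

1

G(0) = 0
G(1) = mex{0} = 1
G(2) = mex{1} = 0
G(3) = mex{0} = 1
G(4) = mex{1} = 0
G(5) = mex{0,0} = 1
G(6) = mex{1,1} = 0
G(7) = mex{0,0} = 1
G(8) = mex{1,1} = 0
G(9) = mex{0,0} = 1
G(10) = mex{1,1} = 0
G(11) = mex{0,0,0} = 1
G(12) = mex{1,1,1} = 0
G(13) = mex{0,0,0} = 1
G(14) = mex{1,1,1} = 0
G(15) = mex{0,0,0} = 1
G(16) = mex{1,1,1} = 0
G(17) = mex{0,0,0} = 1
G(18) = mex{1,1,1} = 0
G(19) = mex{0,0,0} = 1
G(20) = mex{1,1,1} = 0
G(21) = mex{0,0,0} = 1
G(22) = mex{1,1,1} = 0
G(23) = mex{0,0,0} = 1
G(24) = mex{1,1,1} = 0
G(25) = mex{0,0,0} = 1
G(26) = mex{1,1,1} = 0
G(27) = mex{0,0,0} = 1
G(28) = mex{1,1,1} = 0
G(29) = mex{0,0,0} = 1
G(30) = mex{1,1,1} = 0
G(31) = mex{0,0,0} = 1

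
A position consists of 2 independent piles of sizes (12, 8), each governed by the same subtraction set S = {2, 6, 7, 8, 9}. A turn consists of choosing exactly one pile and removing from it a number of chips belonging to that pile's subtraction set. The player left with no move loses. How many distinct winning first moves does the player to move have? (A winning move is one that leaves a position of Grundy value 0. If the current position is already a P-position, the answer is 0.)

0

All piles use S = {2, 6, 7, 8, 9}:
n :  0  1  2  3  4  5  6  7  8  9 10 11 12
G :  0  0  1  1  0  0  1  1  2  2  3  3  2
Pile A: G(12) = 2.
Pile B: G(8) = 2.
Combined Grundy value = 2 ⊕ 2 = 0.
A winning move leaves total XOR = 0, i.e. changes one component's Grundy value g to g ⊕ X where X is the current total.
Pile A: target g' = 2⊕0 = 2, but every legal move changes the Grundy value (mex property), so 0 moves.
Pile B: target g' = 2⊕0 = 2, but every legal move changes the Grundy value (mex property), so 0 moves.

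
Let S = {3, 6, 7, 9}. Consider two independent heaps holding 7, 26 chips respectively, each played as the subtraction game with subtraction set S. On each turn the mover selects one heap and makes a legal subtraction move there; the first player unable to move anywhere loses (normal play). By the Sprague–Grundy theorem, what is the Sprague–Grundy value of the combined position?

All heaps use S = {3, 6, 7, 9}:
n :  0  1  2  3  4  5  6  7  8  9 10 11 12 13 14 15 16 17 18 19 20 21 22 23 24 25 26
G :  0  0  0  1  1  1  2  2  2  3  3  3  0  0  0  1  1  1  2  2  2  3  3  3  0  0  0
Heap A: G(7) = 2.
Heap B: G(26) = 0.
Combined Grundy value = 2 ⊕ 0 = 2.

2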